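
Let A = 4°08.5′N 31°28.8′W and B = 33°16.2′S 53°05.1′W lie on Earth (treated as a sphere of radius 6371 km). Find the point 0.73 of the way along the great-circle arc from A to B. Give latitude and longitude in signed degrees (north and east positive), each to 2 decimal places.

Central angle δ = 0.7441 rad. Interpolating on the sphere with fraction f = 0.73:
P = [sin((1−f)δ)·A + sin(fδ)·B] / sin δ = 0.2946·A + 0.7631·B in Cartesian coordinates,
giving P = (0.6338, -0.6636, -0.3974), i.e. latitude -23.41°, longitude -46.31°.

-23.41°, -46.31°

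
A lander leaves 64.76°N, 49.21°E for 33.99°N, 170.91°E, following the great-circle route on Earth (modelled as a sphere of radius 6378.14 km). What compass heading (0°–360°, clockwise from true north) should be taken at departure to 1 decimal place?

48.1°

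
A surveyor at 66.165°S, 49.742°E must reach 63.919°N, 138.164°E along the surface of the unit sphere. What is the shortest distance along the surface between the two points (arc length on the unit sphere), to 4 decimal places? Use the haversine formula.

2.5264

Let φ₁ = -1.1548 rad, φ₂ = 1.1156 rad, and Δλ = 1.5433 rad.
Haversine: a = sin²(Δφ/2) + cos φ₁ cos φ₂ sin²(Δλ/2) = 0.8220 + (0.4041)(0.4396)(0.4862) = 0.90834.
Central angle c = 2·arcsin(√a) = 2.52643 rad.
On the unit sphere the arc length equals the central angle: 2.5264.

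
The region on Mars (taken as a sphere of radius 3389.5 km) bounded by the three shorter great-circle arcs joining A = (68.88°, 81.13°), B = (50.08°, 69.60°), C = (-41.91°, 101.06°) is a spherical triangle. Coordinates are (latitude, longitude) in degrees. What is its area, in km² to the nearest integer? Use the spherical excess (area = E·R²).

Side lengths (central angles): a = 1.6759, b = 1.9509, c = 0.3423 rad; semiperimeter s = 1.9846.
By l'Huilier's theorem, tan(E/4) = √[tan(s/2) tan((s−a)/2) tan((s−b)/2) tan((s−c)/2)], giving spherical excess E = 0.2621 rad.
Area = E·R² = 0.2621 × (3389.5)² ≈ 3011728 km².

3011728 km²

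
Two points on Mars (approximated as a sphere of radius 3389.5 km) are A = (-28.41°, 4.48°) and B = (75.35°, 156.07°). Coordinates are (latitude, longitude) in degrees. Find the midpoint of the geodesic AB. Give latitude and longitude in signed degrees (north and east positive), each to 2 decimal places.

36.36°, 14.86°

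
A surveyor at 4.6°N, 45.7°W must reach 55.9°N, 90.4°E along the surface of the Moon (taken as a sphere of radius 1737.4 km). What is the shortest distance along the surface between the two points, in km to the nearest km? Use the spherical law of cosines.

3325 km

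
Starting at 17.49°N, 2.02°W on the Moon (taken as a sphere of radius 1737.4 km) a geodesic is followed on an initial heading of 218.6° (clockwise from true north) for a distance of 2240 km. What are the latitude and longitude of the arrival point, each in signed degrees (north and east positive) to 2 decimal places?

Angular distance δ = d/R = 2240/1737.4 = 1.28928 rad; initial bearing θ = 3.8153 rad.
sin φ₂ = sin φ₁ cos δ + cos φ₁ sin δ cos θ = (0.3005)(0.2778) + (0.9538)(0.9606)(-0.7815) = -0.6326, so φ₂ = -39.24°.
Δλ = atan2(sin θ sin δ cos φ₁, cos δ − sin φ₁ sin φ₂) = atan2(-0.5716, 0.4679) = -50.697°.
λ₂ = -2.020° − 50.697° = -52.72°.

-39.24°, -52.72°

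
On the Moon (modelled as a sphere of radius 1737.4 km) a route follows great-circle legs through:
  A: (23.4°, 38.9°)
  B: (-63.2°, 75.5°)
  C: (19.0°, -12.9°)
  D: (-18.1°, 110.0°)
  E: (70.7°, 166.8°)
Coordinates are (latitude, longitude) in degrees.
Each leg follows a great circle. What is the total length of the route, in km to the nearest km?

Leg A→B: central angle 1.5931 rad, distance 2767.8 km.
Leg B→C: central angle 1.8532 rad, distance 3219.8 km.
Leg C→D: central angle 2.2010 rad, distance 3824.0 km.
Leg D→E: central angle 1.6923 rad, distance 2940.2 km.
Total: 2767.8 + 3219.8 + 3824.0 + 2940.2 ≈ 12752 km.

12752 km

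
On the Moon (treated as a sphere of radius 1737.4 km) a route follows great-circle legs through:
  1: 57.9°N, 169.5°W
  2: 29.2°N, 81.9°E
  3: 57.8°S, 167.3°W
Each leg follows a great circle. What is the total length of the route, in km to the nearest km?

Leg 1→2: central angle 1.3023 rad, distance 2262.5 km.
Leg 2→3: central angle 2.1871 rad, distance 3799.8 km.
Total: 2262.5 + 3799.8 ≈ 6062 km.

6062 km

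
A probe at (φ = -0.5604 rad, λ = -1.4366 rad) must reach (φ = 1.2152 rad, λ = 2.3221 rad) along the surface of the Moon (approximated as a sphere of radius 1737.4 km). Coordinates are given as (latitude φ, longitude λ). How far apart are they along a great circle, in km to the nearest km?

4173 km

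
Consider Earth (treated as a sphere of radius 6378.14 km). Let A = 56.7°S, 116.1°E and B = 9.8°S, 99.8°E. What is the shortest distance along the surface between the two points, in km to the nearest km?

5408 km

In radians: φ₁ = -0.9896, φ₂ = -0.1710, Δλ = -16.300° = -0.2845 rad.
Haversine: a = sin²(Δφ/2) + cos φ₁ cos φ₂ sin²(Δλ/2) = 0.1584 + (0.5490)(0.9854)(0.0201) = 0.16924.
Central angle c = 2·arcsin(√a) = 0.84794 rad.
Distance = R·c = 6378.14 × 0.8479 ≈ 5408 km.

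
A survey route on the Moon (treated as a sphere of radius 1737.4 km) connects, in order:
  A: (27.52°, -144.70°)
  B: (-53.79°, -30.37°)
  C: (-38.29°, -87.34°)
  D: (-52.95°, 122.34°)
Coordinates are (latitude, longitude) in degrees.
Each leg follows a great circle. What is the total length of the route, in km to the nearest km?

7655 km

Leg A→B: central angle 2.2002 rad, distance 3822.6 km.
Leg B→C: central angle 0.7186 rad, distance 1248.6 km.
Leg C→D: central angle 1.4870 rad, distance 2583.5 km.
Total: 3822.6 + 1248.6 + 2583.5 ≈ 7655 km.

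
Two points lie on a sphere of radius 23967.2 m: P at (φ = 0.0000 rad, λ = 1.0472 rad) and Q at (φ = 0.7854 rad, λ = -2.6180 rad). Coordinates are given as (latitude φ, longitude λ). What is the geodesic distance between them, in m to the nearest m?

In radians: φ₁ = 0.0000, φ₂ = 0.7854, Δλ = 150.000° = 2.6180 rad.
cos c = sin φ₁ sin φ₂ + cos φ₁ cos φ₂ cos Δλ = (0.0000)(0.7071) + (1.0000)(0.7071)(-0.8660) = -0.61237,
so c = arccos(-0.61237) = 2.22985 rad.
Distance = R·c = 23967.2 × 2.2298 ≈ 53443 m.

53443 m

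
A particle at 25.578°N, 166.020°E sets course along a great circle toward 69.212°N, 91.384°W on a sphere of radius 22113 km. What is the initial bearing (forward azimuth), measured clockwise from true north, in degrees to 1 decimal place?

With φ₁ = 0.4464, φ₂ = 1.2080, Δλ = 1.7906 rad, the forward-azimuth formula gives
θ = atan2( sin Δλ cos φ₂ , cos φ₁ sin φ₂ − sin φ₁ cos φ₂ cos Δλ ) = atan2(0.3464, 0.8767) = 21.56°.
So the initial bearing is 21.6°.

21.6°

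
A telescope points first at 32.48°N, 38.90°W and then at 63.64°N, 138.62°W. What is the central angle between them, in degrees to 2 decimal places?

65.30°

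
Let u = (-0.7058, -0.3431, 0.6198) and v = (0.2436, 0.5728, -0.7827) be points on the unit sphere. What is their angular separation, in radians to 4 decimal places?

u·v = -0.8536; |u| = 1.0000, |v| = 1.0000.
cos θ = (u·v)/(|u||v|) = -0.8535, so θ = 2.5935 rad.

2.5935 rad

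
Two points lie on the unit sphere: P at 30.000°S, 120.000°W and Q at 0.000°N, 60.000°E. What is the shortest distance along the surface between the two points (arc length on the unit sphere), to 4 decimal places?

2.6180

With latitudes φ₁ = -30.000°, φ₂ = 0.000° and longitude difference Δλ = -180.000°:
cos c = sin φ₁ sin φ₂ + cos φ₁ cos φ₂ cos Δλ = (-0.5000)(0.0000) + (0.8660)(1.0000)(-1.0000) = -0.86603,
so c = arccos(-0.86603) = 2.61799 rad.
On the unit sphere the arc length equals the central angle: 2.6180.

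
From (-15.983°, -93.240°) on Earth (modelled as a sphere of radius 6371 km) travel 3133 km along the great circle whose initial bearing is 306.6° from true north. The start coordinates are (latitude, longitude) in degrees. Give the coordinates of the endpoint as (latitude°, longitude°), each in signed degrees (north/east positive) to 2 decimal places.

1.60°, -115.53°

Angular distance δ = d/R = 3133/6371 = 0.49176 rad; initial bearing θ = 5.3512 rad.
sin φ₂ = sin φ₁ cos δ + cos φ₁ sin δ cos θ = (-0.2754)(0.8815) + (0.9613)(0.4722)(0.5962) = 0.0279, so φ₂ = 1.60°.
Δλ = atan2(sin θ sin δ cos φ₁, cos δ − sin φ₁ sin φ₂) = atan2(-0.3644, 0.8892) = -22.285°.
λ₂ = -93.240° − 22.285° = -115.53°.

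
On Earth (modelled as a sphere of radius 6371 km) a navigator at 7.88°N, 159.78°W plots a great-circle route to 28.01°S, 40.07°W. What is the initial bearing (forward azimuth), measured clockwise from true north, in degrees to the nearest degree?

118°

Δλ = 119.710° = 2.0893 rad.
y = sin Δλ · cos φ₂ = (0.8685)(0.8829) = 0.7668
x = cos φ₁ sin φ₂ − sin φ₁ cos φ₂ cos Δλ = (0.9906)(-0.4696) − (0.1371)(0.8829)(-0.4956) = -0.4052
θ = atan2(y, x) = 117.85°, so the bearing is 118°.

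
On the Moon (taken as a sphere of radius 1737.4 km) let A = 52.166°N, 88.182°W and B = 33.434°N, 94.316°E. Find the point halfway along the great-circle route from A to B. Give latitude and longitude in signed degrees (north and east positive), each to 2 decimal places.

The central angle between A and B is δ = 1.6471 rad.
With f = 0.5, the slerp weights are sin((1−f)δ)/sin δ = 0.7357 and sin(fδ)/sin δ = 0.7357.
Weighted sum of the unit vectors: (0.7357)·(0.0195,-0.6131,0.7898) + (0.7357)·(-0.0628,0.8322,0.5510) = (-0.0319, 0.1612, 0.9864).
Converting back: φ = atan2(z, √(x²+y²)) = 80.54°, λ = atan2(y, x) = 101.19°.

80.54°, 101.19°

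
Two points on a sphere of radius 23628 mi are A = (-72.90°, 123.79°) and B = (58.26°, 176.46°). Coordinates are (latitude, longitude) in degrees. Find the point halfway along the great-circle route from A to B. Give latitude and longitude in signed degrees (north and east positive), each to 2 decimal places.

-8.08°, 158.10°

The central angle between A and B is δ = 2.3732 rad.
With f = 0.5, the slerp weights are sin((1−f)δ)/sin δ = 1.3340 and sin(fδ)/sin δ = 1.3340.
Weighted sum of the unit vectors: (1.3340)·(-0.1635,0.2444,-0.9558) + (1.3340)·(-0.5251,0.0325,0.8504) = (-0.9186, 0.3693, -0.1405).
Converting back: φ = atan2(z, √(x²+y²)) = -8.08°, λ = atan2(y, x) = 158.10°.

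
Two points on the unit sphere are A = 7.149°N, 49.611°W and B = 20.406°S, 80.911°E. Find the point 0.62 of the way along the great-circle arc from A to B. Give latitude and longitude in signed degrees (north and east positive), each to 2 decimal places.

Central angle δ = 2.2753 rad. Interpolating on the sphere with fraction f = 0.62:
P = [sin((1−f)δ)·A + sin(fδ)·B] / sin δ = 0.9985·A + 1.2956·B in Cartesian coordinates,
giving P = (0.8338, 0.4444, -0.3275), i.e. latitude -19.12°, longitude 28.06°.

-19.12°, 28.06°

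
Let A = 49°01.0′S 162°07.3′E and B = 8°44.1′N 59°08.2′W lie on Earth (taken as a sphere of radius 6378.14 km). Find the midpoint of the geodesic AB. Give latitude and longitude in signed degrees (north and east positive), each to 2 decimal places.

Central angle δ = 2.2167 rad. Interpolating on the sphere with fraction f = 0.5:
P = [sin((1−f)δ)·A + sin(fδ)·B] / sin δ = 1.1208·A + 1.1208·B in Cartesian coordinates,
giving P = (-0.1313, -0.7252, -0.6759), i.e. latitude -42.52°, longitude -100.26°.

-42.52°, -100.26°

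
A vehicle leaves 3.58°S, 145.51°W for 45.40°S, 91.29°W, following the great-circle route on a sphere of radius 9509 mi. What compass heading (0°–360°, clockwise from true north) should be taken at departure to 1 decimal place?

With φ₁ = -0.0625, φ₂ = -0.7924, Δλ = 0.9463 rad, the forward-azimuth formula gives
θ = atan2( sin Δλ cos φ₂ , cos φ₁ sin φ₂ − sin φ₁ cos φ₂ cos Δλ ) = atan2(0.5696, -0.6850) = 140.25°.
So the initial bearing is 140.3°.

140.3°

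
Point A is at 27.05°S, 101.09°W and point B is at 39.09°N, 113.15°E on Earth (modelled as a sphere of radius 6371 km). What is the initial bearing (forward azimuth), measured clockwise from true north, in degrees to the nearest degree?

With φ₁ = -0.4721, φ₂ = 0.6822, Δλ = -2.5440 rad, the forward-azimuth formula gives
θ = atan2( sin Δλ cos φ₂ , cos φ₁ sin φ₂ − sin φ₁ cos φ₂ cos Δλ ) = atan2(-0.4367, 0.2698) = -58.30°.
Adding 360° brings this into [0°, 360°): 302°.

302°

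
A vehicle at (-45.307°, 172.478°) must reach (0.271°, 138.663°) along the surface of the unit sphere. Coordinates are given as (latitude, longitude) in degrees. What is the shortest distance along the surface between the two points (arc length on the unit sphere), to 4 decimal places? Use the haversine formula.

0.9509

With latitudes φ₁ = -45.307°, φ₂ = 0.271° and longitude difference Δλ = -33.815°:
Haversine: a = sin²(Δφ/2) + cos φ₁ cos φ₂ sin²(Δλ/2) = 0.1500 + (0.7033)(1.0000)(0.0846) = 0.20952.
Central angle c = 2·arcsin(√a) = 0.95088 rad.
On the unit sphere the arc length equals the central angle: 0.9509.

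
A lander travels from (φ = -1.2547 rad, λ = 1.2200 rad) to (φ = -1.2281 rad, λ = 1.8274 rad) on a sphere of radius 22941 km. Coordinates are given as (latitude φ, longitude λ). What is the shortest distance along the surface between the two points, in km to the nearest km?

4484 km

In radians: φ₁ = -1.2547, φ₂ = -1.2281, Δλ = 34.801° = 0.6074 rad.
Haversine: a = sin²(Δφ/2) + cos φ₁ cos φ₂ sin²(Δλ/2) = 0.0002 + (0.3109)(0.3360)(0.0894) = 0.00952.
Central angle c = 2·arcsin(√a) = 0.19544 rad.
Distance = R·c = 22941 × 0.1954 ≈ 4484 km.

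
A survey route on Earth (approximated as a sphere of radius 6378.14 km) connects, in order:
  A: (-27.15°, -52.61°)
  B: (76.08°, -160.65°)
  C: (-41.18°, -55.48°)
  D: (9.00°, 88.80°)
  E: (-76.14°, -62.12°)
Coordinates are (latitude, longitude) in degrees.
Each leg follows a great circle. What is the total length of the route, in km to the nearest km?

55652 km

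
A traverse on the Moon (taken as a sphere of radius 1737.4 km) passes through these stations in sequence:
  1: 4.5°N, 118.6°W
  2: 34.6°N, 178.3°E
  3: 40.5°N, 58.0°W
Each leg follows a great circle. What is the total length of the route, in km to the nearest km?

4676 km

Leg 1→2: central angle 1.1420 rad, distance 1984.0 km.
Leg 2→3: central angle 1.5493 rad, distance 2691.7 km.
Total: 1984.0 + 2691.7 ≈ 4676 km.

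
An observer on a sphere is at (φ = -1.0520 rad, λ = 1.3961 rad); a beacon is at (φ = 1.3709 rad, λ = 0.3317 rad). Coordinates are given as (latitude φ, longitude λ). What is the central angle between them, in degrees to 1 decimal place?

In radians: φ₁ = -1.0520, φ₂ = 1.3709, Δλ = -60.986° = -1.0644 rad.
Haversine: a = sin²(Δφ/2) + cos φ₁ cos φ₂ sin²(Δλ/2) = 0.8763 + (0.4958)(0.1986)(0.2575) = 0.90168.
Central angle c = 2·arcsin(√a) = 2.50373 rad.
So the angular separation is 143.5°.

143.5°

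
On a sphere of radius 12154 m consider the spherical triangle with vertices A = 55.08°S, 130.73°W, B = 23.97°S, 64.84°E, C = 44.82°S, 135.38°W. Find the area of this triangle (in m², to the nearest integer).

Side lengths (central angles): a = 1.8985, b = 0.1864, c = 1.7424 rad; semiperimeter s = 1.9136.
By l'Huilier's theorem, tan(E/4) = √[tan(s/2) tan((s−a)/2) tan((s−b)/2) tan((s−c)/2)], giving spherical excess E = 0.1315 rad.
Area = E·R² = 0.1315 × (12154)² ≈ 19420923 m².

19420923 m²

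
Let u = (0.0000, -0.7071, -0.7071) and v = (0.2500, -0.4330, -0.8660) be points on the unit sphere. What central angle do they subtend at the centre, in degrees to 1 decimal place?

u·v = 0.9185; |u| = 1.0000, |v| = 1.0000.
cos θ = (u·v)/(|u||v|) = 0.9186, so θ = 23.3°.

23.3°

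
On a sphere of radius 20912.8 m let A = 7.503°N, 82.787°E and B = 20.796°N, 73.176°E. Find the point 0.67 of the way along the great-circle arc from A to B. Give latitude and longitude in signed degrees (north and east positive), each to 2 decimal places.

16.45°, 76.48°

The central angle between A and B is δ = 0.2831 rad.
With f = 0.67, the slerp weights are sin((1−f)δ)/sin δ = 0.3340 and sin(fδ)/sin δ = 0.6750.
Weighted sum of the unit vectors: (0.3340)·(0.1245,0.9836,0.1306) + (0.6750)·(0.2706,0.8948,0.3550) = (0.2242, 0.9325, 0.2833).
Converting back: φ = atan2(z, √(x²+y²)) = 16.45°, λ = atan2(y, x) = 76.48°.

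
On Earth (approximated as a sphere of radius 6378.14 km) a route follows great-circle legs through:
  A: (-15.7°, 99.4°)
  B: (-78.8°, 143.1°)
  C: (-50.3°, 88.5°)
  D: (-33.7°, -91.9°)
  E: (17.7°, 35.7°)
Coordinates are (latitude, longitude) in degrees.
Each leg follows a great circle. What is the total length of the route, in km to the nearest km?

36440 km

Leg A→B: central angle 1.1586 rad, distance 7389.6 km.
Leg B→C: central angle 0.5977 rad, distance 3812.4 km.
Leg C→D: central angle 1.6755 rad, distance 10686.6 km.
Leg D→E: central angle 2.2814 rad, distance 14550.9 km.
Total: 7389.6 + 3812.4 + 10686.6 + 14550.9 ≈ 36440 km.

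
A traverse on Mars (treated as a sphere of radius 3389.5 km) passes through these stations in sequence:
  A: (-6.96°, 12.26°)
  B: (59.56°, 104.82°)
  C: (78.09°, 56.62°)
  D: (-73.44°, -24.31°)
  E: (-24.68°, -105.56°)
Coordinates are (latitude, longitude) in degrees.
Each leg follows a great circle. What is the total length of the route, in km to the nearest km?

20319 km

Leg A→B: central angle 1.6981 rad, distance 5755.6 km.
Leg B→C: central angle 0.4195 rad, distance 1421.9 km.
Leg C→D: central angle 2.7615 rad, distance 9360.0 km.
Leg D→E: central angle 1.1156 rad, distance 3781.4 km.
Total: 5755.6 + 1421.9 + 9360.0 + 3781.4 ≈ 20319 km.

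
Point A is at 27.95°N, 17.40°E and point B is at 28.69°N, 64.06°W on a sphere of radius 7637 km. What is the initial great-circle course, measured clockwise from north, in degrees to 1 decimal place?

292.7°

Δλ = -81.460° = -1.4217 rad.
y = sin Δλ · cos φ₂ = (-0.9889)(0.8772) = -0.8675
x = cos φ₁ sin φ₂ − sin φ₁ cos φ₂ cos Δλ = (0.8834)(0.4801) − (0.4687)(0.8772)(0.1485) = 0.3630
θ = atan2(y, x) = -67.29°; adding 360° gives 292.7°.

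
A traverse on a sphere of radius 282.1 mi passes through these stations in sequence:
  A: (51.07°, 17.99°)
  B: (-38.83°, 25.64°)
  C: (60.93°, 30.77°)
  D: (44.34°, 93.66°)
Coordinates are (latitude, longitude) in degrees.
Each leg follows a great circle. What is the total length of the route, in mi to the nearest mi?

1131 mi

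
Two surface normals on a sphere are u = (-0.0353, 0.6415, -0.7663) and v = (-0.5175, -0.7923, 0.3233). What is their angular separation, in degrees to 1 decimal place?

u·v = -0.7377; |u| = 1.0000, |v| = 1.0000.
cos θ = (u·v)/(|u||v|) = -0.7377, so θ = 137.5°.

137.5°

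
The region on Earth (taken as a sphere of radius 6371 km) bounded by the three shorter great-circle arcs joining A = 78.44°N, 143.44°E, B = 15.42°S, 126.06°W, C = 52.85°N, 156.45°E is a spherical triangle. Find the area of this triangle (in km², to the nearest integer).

Side lengths (central angles): a = 1.6567, b = 0.4538, c = 1.8361 rad; semiperimeter s = 1.9733.
By l'Huilier's theorem, tan(E/4) = √[tan(s/2) tan((s−a)/2) tan((s−b)/2) tan((s−c)/2)], giving spherical excess E = 0.4995 rad.
Area = E·R² = 0.4995 × (6371)² ≈ 20276126 km².

20276126 km²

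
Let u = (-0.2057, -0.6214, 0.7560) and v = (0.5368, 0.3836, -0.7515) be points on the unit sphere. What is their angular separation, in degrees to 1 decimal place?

u·v = -0.9169; |u| = 1.0000, |v| = 1.0000.
cos θ = (u·v)/(|u||v|) = -0.9169, so θ = 156.5°.

156.5°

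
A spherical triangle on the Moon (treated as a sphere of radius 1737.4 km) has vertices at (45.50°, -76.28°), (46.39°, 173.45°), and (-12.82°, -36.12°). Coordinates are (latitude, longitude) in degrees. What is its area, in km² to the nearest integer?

Side lengths (central angles): a = 2.4123, b = 1.1982, c = 1.2144 rad; semiperimeter s = 2.4124.
By l'Huilier's theorem, tan(E/4) = √[tan(s/2) tan((s−a)/2) tan((s−b)/2) tan((s−c)/2)], giving spherical excess E = 0.0377 rad.
Area = E·R² = 0.0377 × (1737.4)² ≈ 113670 km².

113670 km²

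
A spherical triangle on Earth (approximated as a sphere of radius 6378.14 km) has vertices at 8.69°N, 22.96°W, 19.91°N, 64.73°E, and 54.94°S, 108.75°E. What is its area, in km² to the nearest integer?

71816279 km²

Side lengths (central angles): a = 1.4609, b = 2.0961, c = 1.4818 rad; semiperimeter s = 2.5194.
By l'Huilier's theorem, tan(E/4) = √[tan(s/2) tan((s−a)/2) tan((s−b)/2) tan((s−c)/2)], giving spherical excess E = 1.7654 rad.
Area = E·R² = 1.7654 × (6378.14)² ≈ 71816279 km².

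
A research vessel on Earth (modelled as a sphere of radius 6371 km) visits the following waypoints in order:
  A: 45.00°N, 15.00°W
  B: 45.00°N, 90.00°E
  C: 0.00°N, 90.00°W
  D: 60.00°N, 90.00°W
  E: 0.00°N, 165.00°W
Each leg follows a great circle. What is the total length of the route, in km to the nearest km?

38453 km

Leg A→B: central angle 1.1912 rad, distance 7588.8 km.
Leg B→C: central angle 2.3562 rad, distance 15011.3 km.
Leg C→D: central angle 1.0472 rad, distance 6671.7 km.
Leg D→E: central angle 1.4410 rad, distance 9180.8 km.
Total: 7588.8 + 15011.3 + 6671.7 + 9180.8 ≈ 38453 km.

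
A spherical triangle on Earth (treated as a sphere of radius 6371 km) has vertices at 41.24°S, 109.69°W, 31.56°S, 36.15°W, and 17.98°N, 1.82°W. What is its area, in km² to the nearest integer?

Side lengths (central angles): a = 1.0382, b = 2.0075, c = 1.0162 rad; semiperimeter s = 2.0310.
By l'Huilier's theorem, tan(E/4) = √[tan(s/2) tan((s−a)/2) tan((s−b)/2) tan((s−c)/2)], giving spherical excess E = 0.3014 rad.
Area = E·R² = 0.3014 × (6371)² ≈ 12232190 km².

12232190 km²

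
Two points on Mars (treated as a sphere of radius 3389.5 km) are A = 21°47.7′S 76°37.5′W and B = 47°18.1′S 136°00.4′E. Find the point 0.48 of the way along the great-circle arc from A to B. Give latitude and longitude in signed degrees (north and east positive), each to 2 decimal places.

Central angle δ = 1.8311 rad. Interpolating on the sphere with fraction f = 0.48:
P = [sin((1−f)δ)·A + sin(fδ)·B] / sin δ = 0.8431·A + 0.7969·B in Cartesian coordinates,
giving P = (-0.2077, -0.3862, -0.8987), i.e. latitude -63.99°, longitude -118.27°.

-63.99°, -118.27°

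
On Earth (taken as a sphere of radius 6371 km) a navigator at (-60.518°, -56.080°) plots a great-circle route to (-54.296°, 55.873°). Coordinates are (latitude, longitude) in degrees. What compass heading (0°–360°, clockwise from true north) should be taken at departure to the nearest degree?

137°

Δλ = 111.953° = 1.9539 rad.
y = sin Δλ · cos φ₂ = (0.9275)(0.5836) = 0.5413
x = cos φ₁ sin φ₂ − sin φ₁ cos φ₂ cos Δλ = (0.4922)(-0.8120) − (-0.8705)(0.5836)(-0.3738) = -0.5896
θ = atan2(y, x) = 137.45°, so the bearing is 137°.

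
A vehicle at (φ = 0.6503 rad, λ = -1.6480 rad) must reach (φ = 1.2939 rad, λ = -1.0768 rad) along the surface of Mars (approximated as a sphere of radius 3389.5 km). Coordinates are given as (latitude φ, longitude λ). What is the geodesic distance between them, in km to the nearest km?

Let φ₁ = 0.6503 rad, φ₂ = 1.2939 rad, and Δλ = 0.5712 rad.
Haversine: a = sin²(Δφ/2) + cos φ₁ cos φ₂ sin²(Δλ/2) = 0.1000 + (0.7959)(0.2734)(0.0794) = 0.11730.
Central angle c = 2·arcsin(√a) = 0.69913 rad.
Distance = R·c = 3389.5 × 0.6991 ≈ 2370 km.

2370 km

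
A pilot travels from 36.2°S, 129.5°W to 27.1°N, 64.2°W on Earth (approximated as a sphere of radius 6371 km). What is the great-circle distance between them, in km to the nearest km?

With latitudes φ₁ = -36.200°, φ₂ = 27.100° and longitude difference Δλ = 65.300°:
cos c = sin φ₁ sin φ₂ + cos φ₁ cos φ₂ cos Δλ = (-0.5906)(0.4555) + (0.8070)(0.8902)(0.4179) = 0.03113,
so c = arccos(0.03113) = 1.53966 rad.
Distance = R·c = 6371 × 1.5397 ≈ 9809 km.

9809 km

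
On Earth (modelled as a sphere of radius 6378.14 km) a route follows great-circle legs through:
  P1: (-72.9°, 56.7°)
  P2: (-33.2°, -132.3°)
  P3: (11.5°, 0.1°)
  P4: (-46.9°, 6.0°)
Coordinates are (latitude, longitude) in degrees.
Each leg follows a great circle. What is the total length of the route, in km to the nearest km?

29368 km

Leg P1→P2: central angle 1.2866 rad, distance 8206.4 km.
Leg P2→P3: central angle 2.2944 rad, distance 14633.9 km.
Leg P3→P4: central angle 1.0234 rad, distance 6527.6 km.
Total: 8206.4 + 14633.9 + 6527.6 ≈ 29368 km.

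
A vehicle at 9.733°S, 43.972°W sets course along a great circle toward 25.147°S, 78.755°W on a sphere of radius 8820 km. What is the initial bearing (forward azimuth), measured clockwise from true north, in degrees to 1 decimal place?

240.4°

With φ₁ = -0.1699, φ₂ = -0.4389, Δλ = -0.6071 rad, the forward-azimuth formula gives
θ = atan2( sin Δλ cos φ₂ , cos φ₁ sin φ₂ − sin φ₁ cos φ₂ cos Δλ ) = atan2(-0.5164, -0.2931) = -119.58°.
Adding 360° brings this into [0°, 360°): 240.4°.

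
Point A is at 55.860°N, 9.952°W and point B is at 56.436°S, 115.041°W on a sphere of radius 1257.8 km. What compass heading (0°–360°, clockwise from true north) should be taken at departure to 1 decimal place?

236.9°

Δλ = -105.089° = -1.8341 rad.
y = sin Δλ · cos φ₂ = (-0.9655)(0.5529) = -0.5338
x = cos φ₁ sin φ₂ − sin φ₁ cos φ₂ cos Δλ = (0.5612)(-0.8333) − (0.8277)(0.5529)(-0.2603) = -0.3485
θ = atan2(y, x) = -123.14°; adding 360° gives 236.9°.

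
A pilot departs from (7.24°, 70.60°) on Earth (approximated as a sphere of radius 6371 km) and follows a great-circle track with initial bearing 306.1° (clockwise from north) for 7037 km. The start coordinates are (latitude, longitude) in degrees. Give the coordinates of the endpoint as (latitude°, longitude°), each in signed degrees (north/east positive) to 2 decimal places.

Angular distance δ = d/R = 7037/6371 = 1.10454 rad; initial bearing θ = 5.3425 rad.
sin φ₂ = sin φ₁ cos δ + cos φ₁ sin δ cos θ = (0.1260)(0.4495) + (0.9920)(0.8933)(0.5892) = 0.5788, so φ₂ = 35.36°.
Δλ = atan2(sin θ sin δ cos φ₁, cos δ − sin φ₁ sin φ₂) = atan2(-0.7160, 0.3766) = -62.256°.
λ₂ = 70.600° − 62.256° = 8.34°.

35.36°, 8.34°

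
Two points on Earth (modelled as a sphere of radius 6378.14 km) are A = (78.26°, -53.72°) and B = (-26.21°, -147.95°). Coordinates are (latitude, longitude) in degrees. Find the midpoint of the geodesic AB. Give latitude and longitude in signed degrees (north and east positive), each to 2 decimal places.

The central angle between A and B is δ = 2.0330 rad.
With f = 0.5, the slerp weights are sin((1−f)δ)/sin δ = 0.9499 and sin(fδ)/sin δ = 0.9499.
Weighted sum of the unit vectors: (0.9499)·(0.1204,-0.1640,0.9791) + (0.9499)·(-0.7604,-0.4761,-0.4417) = (-0.6080, -0.6081, 0.5105).
Converting back: φ = atan2(z, √(x²+y²)) = 30.70°, λ = atan2(y, x) = -135.00°.

30.70°, -135.00°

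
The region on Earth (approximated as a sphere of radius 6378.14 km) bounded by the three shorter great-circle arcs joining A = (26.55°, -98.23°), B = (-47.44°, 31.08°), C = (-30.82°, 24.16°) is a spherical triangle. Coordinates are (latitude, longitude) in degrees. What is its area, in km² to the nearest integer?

26952334 km²

Side lengths (central angles): a = 0.3045, b = 2.2660, c = 2.3639 rad; semiperimeter s = 2.4672.
By l'Huilier's theorem, tan(E/4) = √[tan(s/2) tan((s−a)/2) tan((s−b)/2) tan((s−c)/2)], giving spherical excess E = 0.6625 rad.
Area = E·R² = 0.6625 × (6378.14)² ≈ 26952334 km².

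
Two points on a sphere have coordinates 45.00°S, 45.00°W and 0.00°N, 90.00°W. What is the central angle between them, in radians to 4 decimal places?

1.0472 rad

In radians: φ₁ = -0.7854, φ₂ = 0.0000, Δλ = -45.000° = -0.7854 rad.
cos c = sin φ₁ sin φ₂ + cos φ₁ cos φ₂ cos Δλ = (-0.7071)(0.0000) + (0.7071)(1.0000)(0.7071) = 0.50000,
so c = arccos(0.50000) = 1.04720 rad.
So the angular separation is 1.0472 rad.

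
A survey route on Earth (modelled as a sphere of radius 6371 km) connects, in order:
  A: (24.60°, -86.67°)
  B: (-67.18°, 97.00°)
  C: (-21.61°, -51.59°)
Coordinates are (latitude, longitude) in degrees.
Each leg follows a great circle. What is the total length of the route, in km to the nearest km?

25079 km

Leg A→B: central angle 2.3974 rad, distance 15273.6 km.
Leg B→C: central angle 1.5391 rad, distance 9805.4 km.
Total: 15273.6 + 9805.4 ≈ 25079 km.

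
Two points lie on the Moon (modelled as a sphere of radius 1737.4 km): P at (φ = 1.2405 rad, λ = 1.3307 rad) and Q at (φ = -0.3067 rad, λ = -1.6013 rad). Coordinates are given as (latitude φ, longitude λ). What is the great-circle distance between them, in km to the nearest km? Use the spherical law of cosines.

3821 km

In radians: φ₁ = 1.2405, φ₂ = -0.3067, Δλ = -167.991° = -2.9320 rad.
cos c = sin φ₁ sin φ₂ + cos φ₁ cos φ₂ cos Δλ = (0.9459)(-0.3019) + (0.3243)(0.9533)(-0.9781) = -0.58802,
so c = arccos(-0.58802) = 2.19940 rad.
Distance = R·c = 1737.4 × 2.1994 ≈ 3821 km.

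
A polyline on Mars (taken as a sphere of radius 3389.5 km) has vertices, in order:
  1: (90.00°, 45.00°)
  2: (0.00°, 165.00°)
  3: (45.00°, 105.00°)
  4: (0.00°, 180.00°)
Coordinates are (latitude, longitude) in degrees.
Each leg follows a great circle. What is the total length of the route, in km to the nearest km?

14124 km

Leg 1→2: central angle 1.5708 rad, distance 5324.2 km.
Leg 2→3: central angle 1.2094 rad, distance 4099.4 km.
Leg 3→4: central angle 1.3867 rad, distance 4700.4 km.
Total: 5324.2 + 4099.4 + 4700.4 ≈ 14124 km.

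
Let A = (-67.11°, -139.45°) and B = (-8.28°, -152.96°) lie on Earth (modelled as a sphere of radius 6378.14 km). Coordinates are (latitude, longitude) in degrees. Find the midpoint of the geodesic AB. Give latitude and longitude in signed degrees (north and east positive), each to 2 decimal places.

Central angle δ = 1.0392 rad. Interpolating on the sphere with fraction f = 0.5:
P = [sin((1−f)δ)·A + sin(fδ)·B] / sin δ = 0.5760·A + 0.5760·B in Cartesian coordinates,
giving P = (-0.6780, -0.4048, -0.6136), i.e. latitude -37.85°, longitude -149.16°.

-37.85°, -149.16°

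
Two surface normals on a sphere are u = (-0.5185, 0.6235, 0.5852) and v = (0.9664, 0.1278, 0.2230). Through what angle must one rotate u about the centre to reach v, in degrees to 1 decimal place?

u·v = -0.2909; |u| = 1.0000, |v| = 1.0000.
cos θ = (u·v)/(|u||v|) = -0.2909, so θ = 106.9°.

106.9°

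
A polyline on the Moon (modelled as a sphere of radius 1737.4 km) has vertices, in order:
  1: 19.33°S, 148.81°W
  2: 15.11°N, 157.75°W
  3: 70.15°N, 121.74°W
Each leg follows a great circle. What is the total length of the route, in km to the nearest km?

Leg 1→2: central angle 0.6204 rad, distance 1077.9 km.
Leg 2→3: central angle 1.0352 rad, distance 1798.5 km.
Total: 1077.9 + 1798.5 ≈ 2876 km.

2876 km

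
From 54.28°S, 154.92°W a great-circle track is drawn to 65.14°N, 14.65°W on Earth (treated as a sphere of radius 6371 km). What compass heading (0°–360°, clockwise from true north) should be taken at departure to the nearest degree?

45°

Δλ = 140.270° = 2.4482 rad.
y = sin Δλ · cos φ₂ = (0.6392)(0.4204) = 0.2687
x = cos φ₁ sin φ₂ − sin φ₁ cos φ₂ cos Δλ = (0.5838)(0.9073) − (-0.8119)(0.4204)(-0.7691) = 0.2672
θ = atan2(y, x) = 45.16°, so the bearing is 45°.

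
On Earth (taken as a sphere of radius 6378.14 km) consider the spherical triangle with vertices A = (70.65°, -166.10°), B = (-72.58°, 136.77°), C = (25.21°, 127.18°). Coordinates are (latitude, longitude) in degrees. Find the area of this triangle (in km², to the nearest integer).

Side lengths (central angles): a = 1.7106, b = 1.0235, c = 2.5800 rad; semiperimeter s = 2.6570.
By l'Huilier's theorem, tan(E/4) = √[tan(s/2) tan((s−a)/2) tan((s−b)/2) tan((s−c)/2)], giving spherical excess E = 1.1350 rad.
Area = E·R² = 1.1350 × (6378.14)² ≈ 46173433 km².

46173433 km²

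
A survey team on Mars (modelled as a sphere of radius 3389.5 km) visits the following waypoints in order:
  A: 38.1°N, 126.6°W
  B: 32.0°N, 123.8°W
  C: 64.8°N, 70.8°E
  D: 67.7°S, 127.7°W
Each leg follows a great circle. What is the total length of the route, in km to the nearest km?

15445 km

Leg A→B: central angle 0.1137 rad, distance 385.4 km.
Leg B→C: central angle 1.4404 rad, distance 4882.1 km.
Leg C→D: central angle 3.0027 rad, distance 10177.7 km.
Total: 385.4 + 4882.1 + 10177.7 ≈ 15445 km.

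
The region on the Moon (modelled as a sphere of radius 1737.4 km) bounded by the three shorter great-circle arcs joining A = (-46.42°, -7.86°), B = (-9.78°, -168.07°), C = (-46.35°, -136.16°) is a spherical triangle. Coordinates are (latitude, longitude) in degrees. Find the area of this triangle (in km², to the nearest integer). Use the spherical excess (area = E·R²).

Side lengths (central angles): a = 0.7949, b = 1.3395, c = 2.1132 rad; semiperimeter s = 2.1238.
By l'Huilier's theorem, tan(E/4) = √[tan(s/2) tan((s−a)/2) tan((s−b)/2) tan((s−c)/2)], giving spherical excess E = 0.2219 rad.
Area = E·R² = 0.2219 × (1737.4)² ≈ 669843 km².

669843 km²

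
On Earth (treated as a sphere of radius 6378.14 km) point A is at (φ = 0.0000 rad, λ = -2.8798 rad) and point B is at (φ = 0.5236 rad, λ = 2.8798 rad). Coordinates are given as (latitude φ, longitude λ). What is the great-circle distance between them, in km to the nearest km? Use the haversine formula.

4610 km

With latitudes φ₁ = 0.000°, φ₂ = 30.000° and longitude difference Δλ = -29.999°:
Haversine: a = sin²(Δφ/2) + cos φ₁ cos φ₂ sin²(Δλ/2) = 0.0670 + (1.0000)(0.8660)(0.0670) = 0.12500.
Central angle c = 2·arcsin(√a) = 0.72273 rad.
Distance = R·c = 6378.14 × 0.7227 ≈ 4610 km.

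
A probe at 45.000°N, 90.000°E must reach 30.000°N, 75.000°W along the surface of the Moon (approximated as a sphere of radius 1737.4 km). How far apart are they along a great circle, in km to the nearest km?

3147 km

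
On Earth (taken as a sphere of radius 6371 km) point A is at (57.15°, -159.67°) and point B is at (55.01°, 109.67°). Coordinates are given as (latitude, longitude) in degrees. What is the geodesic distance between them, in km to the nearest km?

5203 km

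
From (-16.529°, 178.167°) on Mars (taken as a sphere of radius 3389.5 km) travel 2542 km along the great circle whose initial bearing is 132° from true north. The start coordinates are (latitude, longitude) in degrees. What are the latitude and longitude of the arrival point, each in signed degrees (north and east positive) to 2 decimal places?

-40.20°, -140.29°

Angular distance δ = d/R = 2542/3389.5 = 0.74996 rad; initial bearing θ = 2.3038 rad.
sin φ₂ = sin φ₁ cos δ + cos φ₁ sin δ cos θ = (-0.2845)(0.7317) + (0.9587)(0.6816)(-0.6691) = -0.6454, so φ₂ = -40.20°.
Δλ = atan2(sin θ sin δ cos φ₁, cos δ − sin φ₁ sin φ₂) = atan2(0.4856, 0.5481) = 41.541°.
λ₂ = 178.167° + 41.541° = 219.71° → -140.29° after wrapping to (−180°, 180°].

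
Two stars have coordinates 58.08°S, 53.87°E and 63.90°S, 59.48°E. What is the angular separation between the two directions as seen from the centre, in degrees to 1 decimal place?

6.4°

Let φ₁ = -1.0137 rad, φ₂ = -1.1153 rad, and Δλ = 0.0979 rad.
cos c = sin φ₁ sin φ₂ + cos φ₁ cos φ₂ cos Δλ = (-0.8488)(-0.8980) + (0.5287)(0.4399)(0.9952) = 0.99373,
so c = arccos(0.99373) = 0.11203 rad.
So the angular separation is 6.4°.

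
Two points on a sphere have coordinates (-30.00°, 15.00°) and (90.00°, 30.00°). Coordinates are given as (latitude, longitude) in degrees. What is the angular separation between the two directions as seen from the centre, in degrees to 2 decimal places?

120.00°

With latitudes φ₁ = -30.000°, φ₂ = 90.000° and longitude difference Δλ = 15.000°:
Haversine: a = sin²(Δφ/2) + cos φ₁ cos φ₂ sin²(Δλ/2) = 0.7500 + (0.8660)(0.0000)(0.0170) = 0.75000.
Central angle c = 2·arcsin(√a) = 2.09440 rad.
So the angular separation is 120.00°.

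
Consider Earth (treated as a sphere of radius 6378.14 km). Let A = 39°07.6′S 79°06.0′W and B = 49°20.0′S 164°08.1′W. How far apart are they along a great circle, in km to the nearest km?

6513 km

In radians: φ₁ = -0.6829, φ₂ = -0.8610, Δλ = -85.035° = -1.4841 rad.
cos c = sin φ₁ sin φ₂ + cos φ₁ cos φ₂ cos Δλ = (-0.6310)(-0.7585) + (0.7758)(0.6517)(0.0865) = 0.52240,
so c = arccos(0.52240) = 1.02113 rad.
Distance = R·c = 6378.14 × 1.0211 ≈ 6513 km.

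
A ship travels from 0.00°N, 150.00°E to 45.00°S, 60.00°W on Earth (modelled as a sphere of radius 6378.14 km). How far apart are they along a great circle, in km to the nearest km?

With latitudes φ₁ = 0.000°, φ₂ = -45.000° and longitude difference Δλ = 150.000°:
cos c = sin φ₁ sin φ₂ + cos φ₁ cos φ₂ cos Δλ = (0.0000)(-0.7071) + (1.0000)(0.7071)(-0.8660) = -0.61237,
so c = arccos(-0.61237) = 2.22985 rad.
Distance = R·c = 6378.14 × 2.2299 ≈ 14222 km.

14222 km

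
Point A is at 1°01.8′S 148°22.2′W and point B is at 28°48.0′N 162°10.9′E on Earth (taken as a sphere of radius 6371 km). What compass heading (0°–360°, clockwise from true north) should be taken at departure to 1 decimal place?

306.5°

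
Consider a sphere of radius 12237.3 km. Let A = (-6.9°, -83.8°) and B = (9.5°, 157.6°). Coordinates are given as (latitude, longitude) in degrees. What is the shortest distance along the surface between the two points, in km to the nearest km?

25468 km

In radians: φ₁ = -0.1204, φ₂ = 0.1658, Δλ = -118.600° = -2.0700 rad.
cos c = sin φ₁ sin φ₂ + cos φ₁ cos φ₂ cos Δλ = (-0.1201)(0.1650) + (0.9928)(0.9863)(-0.4787) = -0.48854,
so c = arccos(-0.48854) = 2.08121 rad.
Distance = R·c = 12237.3 × 2.0812 ≈ 25468 km.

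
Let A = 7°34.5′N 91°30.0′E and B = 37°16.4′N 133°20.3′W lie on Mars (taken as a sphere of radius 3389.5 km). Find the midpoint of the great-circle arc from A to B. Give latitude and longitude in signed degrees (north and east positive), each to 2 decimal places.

46.28°, 144.23°

Central angle δ = 2.0709 rad. Interpolating on the sphere with fraction f = 0.5:
P = [sin((1−f)δ)·A + sin(fδ)·B] / sin δ = 0.9801·A + 0.9801·B in Cartesian coordinates,
giving P = (-0.5607, 0.4040, 0.7228), i.e. latitude 46.28°, longitude 144.23°.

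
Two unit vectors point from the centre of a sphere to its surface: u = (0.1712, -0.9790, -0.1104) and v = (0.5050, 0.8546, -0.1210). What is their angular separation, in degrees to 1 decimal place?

137.5°

u·v = -0.7368; |u| = 1.0000, |v| = 1.0000.
cos θ = (u·v)/(|u||v|) = -0.7369, so θ = 137.5°.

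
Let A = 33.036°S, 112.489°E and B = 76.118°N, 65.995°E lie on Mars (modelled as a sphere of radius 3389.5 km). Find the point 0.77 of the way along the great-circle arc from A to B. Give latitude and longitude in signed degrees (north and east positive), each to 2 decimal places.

52.53°, 94.41°

The central angle between A and B is δ = 1.9723 rad.
With f = 0.77, the slerp weights are sin((1−f)δ)/sin δ = 0.4761 and sin(fδ)/sin δ = 1.0849.
Weighted sum of the unit vectors: (0.4761)·(-0.3207,0.7746,-0.5452) + (1.0849)·(0.0976,0.2192,0.9708) = (-0.0468, 0.6065, 0.7937).
Converting back: φ = atan2(z, √(x²+y²)) = 52.53°, λ = atan2(y, x) = 94.41°.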